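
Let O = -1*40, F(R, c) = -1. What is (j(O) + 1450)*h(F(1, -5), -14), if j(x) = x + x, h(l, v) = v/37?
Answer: -19180/37 ≈ -518.38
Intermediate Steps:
O = -40
h(l, v) = v/37 (h(l, v) = v*(1/37) = v/37)
j(x) = 2*x
(j(O) + 1450)*h(F(1, -5), -14) = (2*(-40) + 1450)*((1/37)*(-14)) = (-80 + 1450)*(-14/37) = 1370*(-14/37) = -19180/37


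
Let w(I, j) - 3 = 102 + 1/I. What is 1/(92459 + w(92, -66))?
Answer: 92/8515889 ≈ 1.0803e-5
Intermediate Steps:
w(I, j) = 105 + 1/I (w(I, j) = 3 + (102 + 1/I) = 105 + 1/I)
1/(92459 + w(92, -66)) = 1/(92459 + (105 + 1/92)) = 1/(92459 + 9661/92) = 1/(8515889/92) = 92/8515889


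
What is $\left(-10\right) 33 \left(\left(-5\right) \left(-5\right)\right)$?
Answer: $-8250$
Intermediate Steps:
$\left(-10\right) 33 \left(\left(-5\right) \left(-5\right)\right) = \left(-330\right) 25 = -8250$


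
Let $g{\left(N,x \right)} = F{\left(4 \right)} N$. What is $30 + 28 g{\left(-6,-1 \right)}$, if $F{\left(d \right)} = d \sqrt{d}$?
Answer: $-1314$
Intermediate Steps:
$F{\left(d \right)} = d^{\frac{3}{2}}$
$g{\left(N,x \right)} = 8 N$ ($g{\left(N,x \right)} = 4^{\frac{3}{2}} N = 8 N$)
$30 + 28 g{\left(-6,-1 \right)} = 30 + 28 \cdot 8 \left(-6\right) = 30 + 28 \left(-48\right) = 30 - 1344 = -1314$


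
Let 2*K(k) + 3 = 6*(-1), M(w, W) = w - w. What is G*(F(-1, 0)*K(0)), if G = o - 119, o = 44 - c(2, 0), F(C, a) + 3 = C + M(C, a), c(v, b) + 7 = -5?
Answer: -1134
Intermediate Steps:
M(w, W) = 0
c(v, b) = -12 (c(v, b) = -7 - 5 = -12)
K(k) = -9/2 (K(k) = -3/2 + (6*(-1))/2 = -3/2 + (1/2)*(-6) = -3/2 - 3 = -9/2)
F(C, a) = -3 + C (F(C, a) = -3 + (C + 0) = -3 + C)
o = 56 (o = 44 - 1*(-12) = 44 + 12 = 56)
G = -63 (G = 56 - 119 = -63)
G*(F(-1, 0)*K(0)) = -63*(-3 - 1)*(-9)/2 = -(-252)*(-9)/2 = -63*18 = -1134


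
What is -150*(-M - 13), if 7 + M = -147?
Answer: -21150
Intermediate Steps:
M = -154 (M = -7 - 147 = -154)
-150*(-M - 13) = -150*(-1*(-154) - 13) = -150*(154 - 13) = -150*141 = -21150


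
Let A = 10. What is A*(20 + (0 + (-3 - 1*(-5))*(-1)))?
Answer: 180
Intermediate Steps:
A*(20 + (0 + (-3 - 1*(-5))*(-1))) = 10*(20 + (0 + (-3 - 1*(-5))*(-1))) = 10*(20 + (0 + (-3 + 5)*(-1))) = 10*(20 + (0 + 2*(-1))) = 10*(20 + (0 - 2)) = 10*(20 - 2) = 10*18 = 180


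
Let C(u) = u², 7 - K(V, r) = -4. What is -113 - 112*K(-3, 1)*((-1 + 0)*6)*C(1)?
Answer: 7279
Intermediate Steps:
K(V, r) = 11 (K(V, r) = 7 - 1*(-4) = 7 + 4 = 11)
-113 - 112*K(-3, 1)*((-1 + 0)*6)*C(1) = -113 - 112*11*((-1 + 0)*6)*1² = -113 - 112*11*(-1*6) = -113 - 112*11*(-6) = -113 - (-7392) = -113 - 112*(-66) = -113 + 7392 = 7279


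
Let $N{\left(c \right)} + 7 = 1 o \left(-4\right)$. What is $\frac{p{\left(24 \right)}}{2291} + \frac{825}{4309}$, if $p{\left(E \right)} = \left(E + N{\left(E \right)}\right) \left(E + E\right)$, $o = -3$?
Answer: $\frac{272007}{340411} \approx 0.79906$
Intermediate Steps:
$N{\left(c \right)} = 5$ ($N{\left(c \right)} = -7 + 1 \left(-3\right) \left(-4\right) = -7 - -12 = -7 + 12 = 5$)
$p{\left(E \right)} = 2 E \left(5 + E\right)$ ($p{\left(E \right)} = \left(E + 5\right) \left(E + E\right) = \left(5 + E\right) 2 E = 2 E \left(5 + E\right)$)
$\frac{p{\left(24 \right)}}{2291} + \frac{825}{4309} = \frac{2 \cdot 24 \left(5 + 24\right)}{2291} + \frac{825}{4309} = 2 \cdot 24 \cdot 29 \cdot \frac{1}{2291} + 825 \cdot \frac{1}{4309} = 1392 \cdot \frac{1}{2291} + \frac{825}{4309} = \frac{48}{79} + \frac{825}{4309} = \frac{272007}{340411}$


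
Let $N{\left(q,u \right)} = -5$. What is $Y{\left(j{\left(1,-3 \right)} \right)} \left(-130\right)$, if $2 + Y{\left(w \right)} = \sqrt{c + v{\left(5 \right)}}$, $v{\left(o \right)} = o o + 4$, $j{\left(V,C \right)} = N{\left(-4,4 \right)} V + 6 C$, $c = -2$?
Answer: $260 - 390 \sqrt{3} \approx -415.5$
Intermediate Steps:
$j{\left(V,C \right)} = - 5 V + 6 C$
$v{\left(o \right)} = 4 + o^{2}$ ($v{\left(o \right)} = o^{2} + 4 = 4 + o^{2}$)
$Y{\left(w \right)} = -2 + 3 \sqrt{3}$ ($Y{\left(w \right)} = -2 + \sqrt{-2 + \left(4 + 5^{2}\right)} = -2 + \sqrt{-2 + \left(4 + 25\right)} = -2 + \sqrt{-2 + 29} = -2 + \sqrt{27} = -2 + 3 \sqrt{3}$)
$Y{\left(j{\left(1,-3 \right)} \right)} \left(-130\right) = \left(-2 + 3 \sqrt{3}\right) \left(-130\right) = 260 - 390 \sqrt{3}$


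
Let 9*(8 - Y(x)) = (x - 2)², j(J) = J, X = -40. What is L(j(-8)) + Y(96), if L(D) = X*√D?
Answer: -8764/9 - 80*I*√2 ≈ -973.78 - 113.14*I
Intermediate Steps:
L(D) = -40*√D
Y(x) = 8 - (-2 + x)²/9 (Y(x) = 8 - (x - 2)²/9 = 8 - (-2 + x)²/9)
L(j(-8)) + Y(96) = -80*I*√2 + (8 - (-2 + 96)²/9) = -80*I*√2 + (8 - ⅑*94²) = -80*I*√2 + (8 - ⅑*8836) = -80*I*√2 + (8 - 8836/9) = -80*I*√2 - 8764/9 = -8764/9 - 80*I*√2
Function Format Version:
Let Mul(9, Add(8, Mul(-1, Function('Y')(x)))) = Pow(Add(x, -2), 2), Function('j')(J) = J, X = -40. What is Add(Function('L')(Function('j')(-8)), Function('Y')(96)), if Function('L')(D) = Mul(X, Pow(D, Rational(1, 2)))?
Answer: Add(Rational(-8764, 9), Mul(-80, I, Pow(2, Rational(1, 2)))) ≈ Add(-973.78, Mul(-113.14, I))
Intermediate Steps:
Function('L')(D) = Mul(-40, Pow(D, Rational(1, 2)))
Function('Y')(x) = Add(8, Mul(Rational(-1, 9), Pow(Add(-2, x), 2))) (Function('Y')(x) = Add(8, Mul(Rational(-1, 9), Pow(Add(x, -2), 2))) = Add(8, Mul(Rational(-1, 9), Pow(Add(-2, x), 2))))
Add(Function('L')(Function('j')(-8)), Function('Y')(96)) = Add(Mul(-40, Pow(-8, Rational(1, 2))), Add(8, Mul(Rational(-1, 9), Pow(Add(-2, 96), 2)))) = Add(Mul(-40, Mul(2, I, Pow(2, Rational(1, 2)))), Add(8, Mul(Rational(-1, 9), Pow(94, 2)))) = Add(Mul(-80, I, Pow(2, Rational(1, 2))), Add(8, Mul(Rational(-1, 9), 8836))) = Add(Mul(-80, I, Pow(2, Rational(1, 2))), Add(8, Rational(-8836, 9))) = Add(Mul(-80, I, Pow(2, Rational(1, 2))), Rational(-8764, 9)) = Add(Rational(-8764, 9), Mul(-80, I, Pow(2, Rational(1, 2))))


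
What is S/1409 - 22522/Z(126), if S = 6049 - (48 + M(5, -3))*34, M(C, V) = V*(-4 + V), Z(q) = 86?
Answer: -15707520/60587 ≈ -259.26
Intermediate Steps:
S = 3703 (S = 6049 - (48 - 3*(-4 - 3))*34 = 6049 - (48 - 3*(-7))*34 = 6049 - (48 + 21)*34 = 6049 - 69*34 = 6049 - 1*2346 = 6049 - 2346 = 3703)
S/1409 - 22522/Z(126) = 3703/1409 - 22522/86 = 3703*(1/1409) - 22522*1/86 = 3703/1409 - 11261/43 = -15707520/60587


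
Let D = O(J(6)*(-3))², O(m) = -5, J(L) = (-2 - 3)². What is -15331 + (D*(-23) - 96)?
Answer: -16002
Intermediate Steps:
J(L) = 25 (J(L) = (-5)² = 25)
D = 25 (D = (-5)² = 25)
-15331 + (D*(-23) - 96) = -15331 + (25*(-23) - 96) = -15331 + (-575 - 96) = -15331 - 671 = -16002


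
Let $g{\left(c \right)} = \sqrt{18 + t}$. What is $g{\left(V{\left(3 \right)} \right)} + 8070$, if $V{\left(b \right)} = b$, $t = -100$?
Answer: $8070 + i \sqrt{82} \approx 8070.0 + 9.0554 i$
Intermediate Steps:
$g{\left(c \right)} = i \sqrt{82}$ ($g{\left(c \right)} = \sqrt{18 - 100} = \sqrt{-82} = i \sqrt{82}$)
$g{\left(V{\left(3 \right)} \right)} + 8070 = i \sqrt{82} + 8070 = 8070 + i \sqrt{82}$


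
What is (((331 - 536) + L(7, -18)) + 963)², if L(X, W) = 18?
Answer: 602176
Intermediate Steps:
(((331 - 536) + L(7, -18)) + 963)² = (((331 - 536) + 18) + 963)² = ((-205 + 18) + 963)² = (-187 + 963)² = 776² = 602176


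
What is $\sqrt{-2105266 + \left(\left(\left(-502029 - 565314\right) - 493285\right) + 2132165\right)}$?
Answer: $i \sqrt{1533729} \approx 1238.4 i$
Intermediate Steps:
$\sqrt{-2105266 + \left(\left(\left(-502029 - 565314\right) - 493285\right) + 2132165\right)} = \sqrt{-2105266 + \left(\left(-1067343 - 493285\right) + 2132165\right)} = \sqrt{-2105266 + \left(-1560628 + 2132165\right)} = \sqrt{-2105266 + 571537} = \sqrt{-1533729} = i \sqrt{1533729}$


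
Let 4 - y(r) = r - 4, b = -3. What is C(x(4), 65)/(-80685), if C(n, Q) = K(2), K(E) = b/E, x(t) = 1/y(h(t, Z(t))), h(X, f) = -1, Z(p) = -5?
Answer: 1/53790 ≈ 1.8591e-5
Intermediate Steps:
y(r) = 8 - r (y(r) = 4 - (r - 4) = 4 - (-4 + r) = 4 + (4 - r) = 8 - r)
x(t) = ⅑ (x(t) = 1/(8 - 1*(-1)) = 1/(8 + 1) = 1/9 = ⅑)
K(E) = -3/E
C(n, Q) = -3/2
C(x(4), 65)/(-80685) = -3/2/(-80685) = -3/2*(-1/80685) = 1/53790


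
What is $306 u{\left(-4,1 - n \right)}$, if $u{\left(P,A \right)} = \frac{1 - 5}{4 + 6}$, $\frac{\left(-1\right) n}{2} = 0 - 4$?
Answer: $- \frac{612}{5} \approx -122.4$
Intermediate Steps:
$n = 8$ ($n = - 2 \left(0 - 4\right) = \left(-2\right) \left(-4\right) = 8$)
$u{\left(P,A \right)} = - \frac{2}{5}$ ($u{\left(P,A \right)} = - \frac{4}{10} = \left(-4\right) \frac{1}{10} = - \frac{2}{5}$)
$306 u{\left(-4,1 - n \right)} = 306 \left(- \frac{2}{5}\right) = - \frac{612}{5}$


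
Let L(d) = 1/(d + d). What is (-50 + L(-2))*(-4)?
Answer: 201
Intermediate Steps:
L(d) = 1/(2*d)
(-50 + L(-2))*(-4) = (-50 + (½)/(-2))*(-4) = (-50 + (½)*(-½))*(-4) = (-50 - ¼)*(-4) = -201/4*(-4) = 201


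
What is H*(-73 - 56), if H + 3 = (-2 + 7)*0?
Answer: 387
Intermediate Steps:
H = -3 (H = -3 + (-2 + 7)*0 = -3 + 5*0 = -3 + 0 = -3)
H*(-73 - 56) = -3*(-73 - 56) = -3*(-129) = 387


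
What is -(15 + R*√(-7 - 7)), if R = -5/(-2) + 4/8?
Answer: -15 - 3*I*√14 ≈ -15.0 - 11.225*I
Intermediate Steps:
R = 3 (R = -5*(-½) + 4*(⅛) = 5/2 + ½ = 3)
-(15 + R*√(-7 - 7)) = -(15 + 3*√(-7 - 7)) = -(15 + 3*√(-14)) = -(15 + 3*(I*√14)) = -(15 + 3*I*√14) = -15 - 3*I*√14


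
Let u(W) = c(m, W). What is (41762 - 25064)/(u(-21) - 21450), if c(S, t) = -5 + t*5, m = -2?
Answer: -759/980 ≈ -0.77449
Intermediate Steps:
c(S, t) = -5 + 5*t
u(W) = -5 + 5*W
(41762 - 25064)/(u(-21) - 21450) = (41762 - 25064)/((-5 + 5*(-21)) - 21450) = 16698/((-5 - 105) - 21450) = 16698/(-110 - 21450) = 16698/(-21560) = 16698*(-1/21560) = -759/980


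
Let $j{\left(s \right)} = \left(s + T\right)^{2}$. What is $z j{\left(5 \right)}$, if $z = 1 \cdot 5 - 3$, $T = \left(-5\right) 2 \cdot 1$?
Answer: $50$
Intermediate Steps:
$T = -10$ ($T = \left(-10\right) 1 = -10$)
$j{\left(s \right)} = \left(-10 + s\right)^{2}$ ($j{\left(s \right)} = \left(s - 10\right)^{2} = \left(-10 + s\right)^{2}$)
$z = 2$ ($z = 5 - 3 = 2$)
$z j{\left(5 \right)} = 2 \left(-10 + 5\right)^{2} = 2 \left(-5\right)^{2} = 2 \cdot 25 = 50$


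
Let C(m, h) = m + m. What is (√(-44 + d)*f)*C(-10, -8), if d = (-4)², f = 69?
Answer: -2760*I*√7 ≈ -7302.3*I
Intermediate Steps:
C(m, h) = 2*m
d = 16
(√(-44 + d)*f)*C(-10, -8) = (√(-44 + 16)*69)*(2*(-10)) = (√(-28)*69)*(-20) = ((2*I*√7)*69)*(-20) = (138*I*√7)*(-20) = -2760*I*√7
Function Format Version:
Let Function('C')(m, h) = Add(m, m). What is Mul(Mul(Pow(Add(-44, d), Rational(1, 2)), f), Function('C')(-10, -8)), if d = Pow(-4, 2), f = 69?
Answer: Mul(-2760, I, Pow(7, Rational(1, 2))) ≈ Mul(-7302.3, I)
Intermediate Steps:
Function('C')(m, h) = Mul(2, m)
d = 16
Mul(Mul(Pow(Add(-44, d), Rational(1, 2)), f), Function('C')(-10, -8)) = Mul(Mul(Pow(Add(-44, 16), Rational(1, 2)), 69), Mul(2, -10)) = Mul(Mul(Pow(-28, Rational(1, 2)), 69), -20) = Mul(Mul(Mul(2, I, Pow(7, Rational(1, 2))), 69), -20) = Mul(Mul(138, I, Pow(7, Rational(1, 2))), -20) = Mul(-2760, I, Pow(7, Rational(1, 2)))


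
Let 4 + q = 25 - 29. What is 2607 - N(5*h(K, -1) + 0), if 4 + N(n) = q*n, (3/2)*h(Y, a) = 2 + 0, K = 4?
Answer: 7993/3 ≈ 2664.3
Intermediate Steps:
h(Y, a) = 4/3 (h(Y, a) = 2*(2 + 0)/3 = (2/3)*2 = 4/3)
q = -8 (q = -4 + (25 - 29) = -4 - 4 = -8)
N(n) = -4 - 8*n
2607 - N(5*h(K, -1) + 0) = 2607 - (-4 - 8*(5*(4/3) + 0)) = 2607 - (-4 - 8*(20/3 + 0)) = 2607 - (-4 - 8*20/3) = 2607 - (-4 - 160/3) = 2607 - 1*(-172/3) = 2607 + 172/3 = 7993/3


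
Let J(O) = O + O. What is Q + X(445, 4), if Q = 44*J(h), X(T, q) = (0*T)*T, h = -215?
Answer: -18920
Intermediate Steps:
J(O) = 2*O
X(T, q) = 0 (X(T, q) = 0*T = 0)
Q = -18920 (Q = 44*(2*(-215)) = 44*(-430) = -18920)
Q + X(445, 4) = -18920 + 0 = -18920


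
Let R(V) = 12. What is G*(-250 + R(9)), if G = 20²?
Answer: -95200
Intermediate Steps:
G = 400
G*(-250 + R(9)) = 400*(-250 + 12) = 400*(-238) = -95200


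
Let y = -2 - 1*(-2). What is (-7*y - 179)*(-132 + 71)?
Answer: 10919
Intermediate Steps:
y = 0 (y = -2 + 2 = 0)
(-7*y - 179)*(-132 + 71) = (-7*0 - 179)*(-132 + 71) = (0 - 179)*(-61) = -179*(-61) = 10919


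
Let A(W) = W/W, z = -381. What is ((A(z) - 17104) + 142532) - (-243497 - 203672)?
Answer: 572598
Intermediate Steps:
A(W) = 1
((A(z) - 17104) + 142532) - (-243497 - 203672) = ((1 - 17104) + 142532) - (-243497 - 203672) = (-17103 + 142532) - 1*(-447169) = 125429 + 447169 = 572598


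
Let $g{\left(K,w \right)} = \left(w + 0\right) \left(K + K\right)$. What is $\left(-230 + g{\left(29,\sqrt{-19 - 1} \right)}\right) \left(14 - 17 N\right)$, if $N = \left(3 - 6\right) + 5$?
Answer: $4600 - 2320 i \sqrt{5} \approx 4600.0 - 5187.7 i$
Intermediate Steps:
$N = 2$ ($N = -3 + 5 = 2$)
$g{\left(K,w \right)} = 2 K w$ ($g{\left(K,w \right)} = w 2 K = 2 K w$)
$\left(-230 + g{\left(29,\sqrt{-19 - 1} \right)}\right) \left(14 - 17 N\right) = \left(-230 + 2 \cdot 29 \sqrt{-19 - 1}\right) \left(14 - 34\right) = \left(-230 + 2 \cdot 29 \sqrt{-20}\right) \left(14 - 34\right) = \left(-230 + 2 \cdot 29 \cdot 2 i \sqrt{5}\right) \left(-20\right) = \left(-230 + 116 i \sqrt{5}\right) \left(-20\right) = 4600 - 2320 i \sqrt{5}$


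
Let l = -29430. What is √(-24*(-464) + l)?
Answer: I*√18294 ≈ 135.26*I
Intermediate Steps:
√(-24*(-464) + l) = √(-24*(-464) - 29430) = √(11136 - 29430) = √(-18294) = I*√18294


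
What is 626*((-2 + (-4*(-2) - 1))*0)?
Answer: 0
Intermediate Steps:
626*((-2 + (-4*(-2) - 1))*0) = 626*((-2 + (8 - 1))*0) = 626*((-2 + 7)*0) = 626*(5*0) = 626*0 = 0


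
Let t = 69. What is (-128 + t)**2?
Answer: 3481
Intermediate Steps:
(-128 + t)**2 = (-128 + 69)**2 = (-59)**2 = 3481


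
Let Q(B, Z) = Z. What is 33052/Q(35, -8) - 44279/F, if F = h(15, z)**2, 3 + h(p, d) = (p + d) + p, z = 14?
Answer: -13978661/3362 ≈ -4157.8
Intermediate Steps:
h(p, d) = -3 + d + 2*p (h(p, d) = -3 + ((p + d) + p) = -3 + ((d + p) + p) = -3 + (d + 2*p) = -3 + d + 2*p)
F = 1681 (F = (-3 + 14 + 2*15)**2 = (-3 + 14 + 30)**2 = 41**2 = 1681)
33052/Q(35, -8) - 44279/F = 33052/(-8) - 44279/1681 = 33052*(-1/8) - 44279*1/1681 = -8263/2 - 44279/1681 = -13978661/3362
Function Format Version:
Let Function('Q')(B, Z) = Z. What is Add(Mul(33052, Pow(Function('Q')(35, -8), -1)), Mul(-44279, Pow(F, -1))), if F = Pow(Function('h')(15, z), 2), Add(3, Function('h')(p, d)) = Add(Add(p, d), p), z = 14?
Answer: Rational(-13978661, 3362) ≈ -4157.8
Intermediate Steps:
Function('h')(p, d) = Add(-3, d, Mul(2, p)) (Function('h')(p, d) = Add(-3, Add(Add(p, d), p)) = Add(-3, Add(Add(d, p), p)) = Add(-3, Add(d, Mul(2, p))) = Add(-3, d, Mul(2, p)))
F = 1681 (F = Pow(Add(-3, 14, Mul(2, 15)), 2) = Pow(Add(-3, 14, 30), 2) = Pow(41, 2) = 1681)
Add(Mul(33052, Pow(Function('Q')(35, -8), -1)), Mul(-44279, Pow(F, -1))) = Add(Mul(33052, Pow(-8, -1)), Mul(-44279, Pow(1681, -1))) = Add(Mul(33052, Rational(-1, 8)), Mul(-44279, Rational(1, 1681))) = Add(Rational(-8263, 2), Rational(-44279, 1681)) = Rational(-13978661, 3362)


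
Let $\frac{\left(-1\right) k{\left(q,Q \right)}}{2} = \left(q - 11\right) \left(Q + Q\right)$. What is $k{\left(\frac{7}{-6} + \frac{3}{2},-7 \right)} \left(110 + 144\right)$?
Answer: $- \frac{227584}{3} \approx -75861.0$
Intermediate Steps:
$k{\left(q,Q \right)} = - 4 Q \left(-11 + q\right)$ ($k{\left(q,Q \right)} = - 2 \left(q - 11\right) \left(Q + Q\right) = - 2 \left(-11 + q\right) 2 Q = - 2 \cdot 2 Q \left(-11 + q\right) = - 4 Q \left(-11 + q\right)$)
$k{\left(\frac{7}{-6} + \frac{3}{2},-7 \right)} \left(110 + 144\right) = 4 \left(-7\right) \left(11 - \left(\frac{7}{-6} + \frac{3}{2}\right)\right) \left(110 + 144\right) = 4 \left(-7\right) \left(11 - \left(7 \left(- \frac{1}{6}\right) + 3 \cdot \frac{1}{2}\right)\right) 254 = 4 \left(-7\right) \left(11 - \left(- \frac{7}{6} + \frac{3}{2}\right)\right) 254 = 4 \left(-7\right) \left(11 - \frac{1}{3}\right) 254 = 4 \left(-7\right) \frac{32}{3} \cdot 254 = \left(- \frac{896}{3}\right) 254 = - \frac{227584}{3}$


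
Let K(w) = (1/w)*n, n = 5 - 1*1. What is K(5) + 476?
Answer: 2384/5 ≈ 476.80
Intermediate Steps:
n = 4 (n = 5 - 1 = 4)
K(w) = 4/w (K(w) = (1/w)*4 = 4/w)
K(5) + 476 = 4/5 + 476 = 4*(⅕) + 476 = ⅘ + 476 = 2384/5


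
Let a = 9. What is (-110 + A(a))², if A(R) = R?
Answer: 10201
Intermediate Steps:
(-110 + A(a))² = (-110 + 9)² = (-101)² = 10201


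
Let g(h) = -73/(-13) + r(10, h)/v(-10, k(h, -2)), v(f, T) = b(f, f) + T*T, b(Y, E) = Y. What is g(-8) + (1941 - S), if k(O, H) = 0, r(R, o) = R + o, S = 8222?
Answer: -407913/65 ≈ -6275.6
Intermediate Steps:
v(f, T) = f + T² (v(f, T) = f + T*T = f + T²)
g(h) = 60/13 - h/10 (g(h) = -73/(-13) + (10 + h)/(-10 + 0²) = -73*(-1/13) + (10 + h)/(-10 + 0) = 73/13 + (10 + h)/(-10) = 73/13 + (10 + h)*(-⅒) = 73/13 + (-1 - h/10) = 60/13 - h/10)
g(-8) + (1941 - S) = (60/13 - ⅒*(-8)) + (1941 - 1*8222) = (60/13 + ⅘) + (1941 - 8222) = 352/65 - 6281 = -407913/65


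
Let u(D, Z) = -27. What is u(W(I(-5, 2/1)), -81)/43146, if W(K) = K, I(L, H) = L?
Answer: -1/1598 ≈ -0.00062578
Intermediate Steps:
u(W(I(-5, 2/1)), -81)/43146 = -27/43146 = -27*1/43146 = -1/1598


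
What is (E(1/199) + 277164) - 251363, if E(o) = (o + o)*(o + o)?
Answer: 1021745405/39601 ≈ 25801.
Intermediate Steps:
E(o) = 4*o**2 (E(o) = (2*o)*(2*o) = 4*o**2)
(E(1/199) + 277164) - 251363 = (4*(1/199)**2 + 277164) - 251363 = (4*(1/39601) + 277164) - 251363 = (4/39601 + 277164) - 251363 = 10975971568/39601 - 251363 = 1021745405/39601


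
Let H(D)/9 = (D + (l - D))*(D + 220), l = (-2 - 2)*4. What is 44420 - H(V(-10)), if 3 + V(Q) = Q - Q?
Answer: 75668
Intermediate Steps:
V(Q) = -3 (V(Q) = -3 + (Q - Q) = -3 + 0 = -3)
l = -16 (l = -4*4 = -16)
H(D) = -31680 - 144*D (H(D) = 9*((D + (-16 - D))*(D + 220)) = 9*(-16*(220 + D)) = 9*(-3520 - 16*D) = -31680 - 144*D)
44420 - H(V(-10)) = 44420 - (-31680 - 144*(-3)) = 44420 - (-31680 + 432) = 44420 - 1*(-31248) = 44420 + 31248 = 75668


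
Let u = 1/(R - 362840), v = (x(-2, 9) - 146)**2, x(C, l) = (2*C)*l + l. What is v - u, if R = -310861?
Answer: 20163197230/673701 ≈ 29929.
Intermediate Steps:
x(C, l) = l + 2*C*l (x(C, l) = 2*C*l + l = l + 2*C*l)
v = 29929 (v = (9*(1 + 2*(-2)) - 146)**2 = (9*(1 - 4) - 146)**2 = (9*(-3) - 146)**2 = (-27 - 146)**2 = (-173)**2 = 29929)
u = -1/673701 (u = 1/(-310861 - 362840) = 1/(-673701) = -1/673701 ≈ -1.4843e-6)
v - u = 29929 - 1*(-1/673701) = 29929 + 1/673701 = 20163197230/673701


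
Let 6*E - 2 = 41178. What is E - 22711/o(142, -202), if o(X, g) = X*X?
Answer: 415108627/60492 ≈ 6862.2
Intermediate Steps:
o(X, g) = X**2
E = 20590/3 (E = 1/3 + (1/6)*41178 = 1/3 + 6863 = 20590/3 ≈ 6863.3)
E - 22711/o(142, -202) = 20590/3 - 22711/(142**2) = 20590/3 - 22711/20164 = 415108627/60492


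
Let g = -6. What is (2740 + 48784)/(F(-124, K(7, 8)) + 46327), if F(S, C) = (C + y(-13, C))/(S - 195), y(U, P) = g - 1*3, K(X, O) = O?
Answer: 8218078/7389157 ≈ 1.1122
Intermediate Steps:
y(U, P) = -9 (y(U, P) = -6 - 1*3 = -6 - 3 = -9)
F(S, C) = (-9 + C)/(-195 + S) (F(S, C) = (C - 9)/(S - 195) = (-9 + C)/(-195 + S))
(2740 + 48784)/(F(-124, K(7, 8)) + 46327) = (2740 + 48784)/((-9 + 8)/(-195 - 124) + 46327) = 51524/(-1/(-319) + 46327) = 51524/(-1/319*(-1) + 46327) = 51524/(1/319 + 46327) = 51524/(14778314/319) = 51524*(319/14778314) = 8218078/7389157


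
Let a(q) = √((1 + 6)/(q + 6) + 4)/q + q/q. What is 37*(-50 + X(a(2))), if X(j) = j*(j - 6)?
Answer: -63677/32 - 37*√78/2 ≈ -2153.3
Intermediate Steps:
a(q) = 1 + √(4 + 7/(6 + q))/q (a(q) = √(7/(6 + q) + 4)/q + 1 = √(4 + 7/(6 + q))/q + 1 = 1 + √(4 + 7/(6 + q))/q)
X(j) = j*(-6 + j)
37*(-50 + X(a(2))) = 37*(-50 + ((2 + √((31 + 4*2)/(6 + 2)))/2)*(-6 + (2 + √((31 + 4*2)/(6 + 2)))/2)) = 37*(-50 + ((2 + √((31 + 8)/8))/2)*(-6 + (2 + √((31 + 8)/8))/2)) = 37*(-50 + ((2 + √((⅛)*39))/2)*(-6 + (2 + √((⅛)*39))/2)) = 37*(-50 + ((2 + √(39/8))/2)*(-6 + (2 + √(39/8))/2)) = 37*(-50 + ((2 + √78/4)/2)*(-6 + (2 + √78/4)/2)) = 37*(-50 + (1 + √78/8)*(-6 + (1 + √78/8))) = 37*(-50 + (1 + √78/8)*(-5 + √78/8)) = -1850 + 37*(1 + √78/8)*(-5 + √78/8)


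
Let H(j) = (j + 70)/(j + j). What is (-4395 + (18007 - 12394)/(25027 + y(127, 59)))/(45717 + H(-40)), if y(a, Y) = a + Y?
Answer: -295481392/3073742043 ≈ -0.096131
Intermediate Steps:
y(a, Y) = Y + a
H(j) = (70 + j)/(2*j) (H(j) = (70 + j)/((2*j)) = (70 + j)*(1/(2*j)) = (70 + j)/(2*j))
(-4395 + (18007 - 12394)/(25027 + y(127, 59)))/(45717 + H(-40)) = (-4395 + (18007 - 12394)/(25027 + (59 + 127)))/(45717 + (½)*(70 - 40)/(-40)) = (-4395 + 5613/(25027 + 186))/(45717 + (½)*(-1/40)*30) = (-4395 + 5613/25213)/(45717 - 3/8) = (-4395 + 5613*(1/25213))/(365733/8) = (-4395 + 5613/25213)*(8/365733) = -110805522/25213*8/365733 = -295481392/3073742043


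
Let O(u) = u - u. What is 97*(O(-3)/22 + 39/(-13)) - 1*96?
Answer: -387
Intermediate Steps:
O(u) = 0
97*(O(-3)/22 + 39/(-13)) - 1*96 = 97*(0/22 + 39/(-13)) - 1*96 = 97*(0*(1/22) + 39*(-1/13)) - 96 = 97*(0 - 3) - 96 = 97*(-3) - 96 = -291 - 96 = -387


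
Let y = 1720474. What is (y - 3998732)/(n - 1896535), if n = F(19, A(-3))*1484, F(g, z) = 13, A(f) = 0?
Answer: 2278258/1877243 ≈ 1.2136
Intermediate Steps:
n = 19292 (n = 13*1484 = 19292)
(y - 3998732)/(n - 1896535) = (1720474 - 3998732)/(19292 - 1896535) = -2278258/(-1877243) = -2278258*(-1/1877243) = 2278258/1877243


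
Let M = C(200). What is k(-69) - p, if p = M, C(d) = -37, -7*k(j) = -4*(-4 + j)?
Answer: -33/7 ≈ -4.7143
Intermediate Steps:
k(j) = -16/7 + 4*j/7 (k(j) = -(-4)*(-4 + j)/7 = -(16 - 4*j)/7 = -16/7 + 4*j/7)
M = -37
p = -37
k(-69) - p = (-16/7 + (4/7)*(-69)) - 1*(-37) = (-16/7 - 276/7) + 37 = -292/7 + 37 = -33/7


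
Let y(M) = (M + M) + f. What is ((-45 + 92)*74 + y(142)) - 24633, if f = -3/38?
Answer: -793101/38 ≈ -20871.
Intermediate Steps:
f = -3/38 (f = -3*1/38 = -3/38 ≈ -0.078947)
y(M) = -3/38 + 2*M (y(M) = (M + M) - 3/38 = 2*M - 3/38 = -3/38 + 2*M)
((-45 + 92)*74 + y(142)) - 24633 = ((-45 + 92)*74 + (-3/38 + 2*142)) - 24633 = (47*74 + (-3/38 + 284)) - 24633 = (3478 + 10789/38) - 24633 = 142953/38 - 24633 = -793101/38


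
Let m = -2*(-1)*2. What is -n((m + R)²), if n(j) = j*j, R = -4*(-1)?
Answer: -4096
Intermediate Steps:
R = 4
m = 4 (m = 2*2 = 4)
n(j) = j²
-n((m + R)²) = -((4 + 4)²)² = -(8²)² = -1*64² = -1*4096 = -4096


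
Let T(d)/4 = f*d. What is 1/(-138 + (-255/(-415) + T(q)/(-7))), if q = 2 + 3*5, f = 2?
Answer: -581/91109 ≈ -0.0063770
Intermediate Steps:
q = 17 (q = 2 + 15 = 17)
T(d) = 8*d (T(d) = 4*(2*d) = 8*d)
1/(-138 + (-255/(-415) + T(q)/(-7))) = 1/(-138 + (-255/(-415) + (8*17)/(-7))) = 1/(-138 + (-255*(-1/415) + 136*(-1/7))) = 1/(-138 + (51/83 - 136/7)) = 1/(-138 - 10931/581) = 1/(-91109/581) = -581/91109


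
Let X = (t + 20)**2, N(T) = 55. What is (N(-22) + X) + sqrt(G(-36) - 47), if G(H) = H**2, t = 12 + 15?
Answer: 2264 + sqrt(1249) ≈ 2299.3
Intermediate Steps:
t = 27
X = 2209 (X = (27 + 20)**2 = 47**2 = 2209)
(N(-22) + X) + sqrt(G(-36) - 47) = (55 + 2209) + sqrt((-36)**2 - 47) = 2264 + sqrt(1296 - 47) = 2264 + sqrt(1249)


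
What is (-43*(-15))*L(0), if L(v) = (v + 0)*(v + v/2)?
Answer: 0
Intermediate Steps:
L(v) = 3*v**2/2 (L(v) = v*(v + v*(1/2)) = v*(v + v/2) = v*(3*v/2) = 3*v**2/2)
(-43*(-15))*L(0) = (-43*(-15))*((3/2)*0**2) = 645*((3/2)*0) = 645*0 = 0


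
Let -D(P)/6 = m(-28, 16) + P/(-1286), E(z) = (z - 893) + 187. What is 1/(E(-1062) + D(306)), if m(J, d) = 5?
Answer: -643/1155196 ≈ -0.00055662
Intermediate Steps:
E(z) = -706 + z (E(z) = (-893 + z) + 187 = -706 + z)
D(P) = -30 + 3*P/643 (D(P) = -6*(5 + P/(-1286)) = -6*(5 + P*(-1/1286)) = -6*(5 - P/1286) = -30 + 3*P/643)
1/(E(-1062) + D(306)) = 1/((-706 - 1062) + (-30 + (3/643)*306)) = 1/(-1768 + (-30 + 918/643)) = 1/(-1768 - 18372/643) = 1/(-1155196/643) = -643/1155196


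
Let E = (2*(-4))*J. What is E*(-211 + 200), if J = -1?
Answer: -88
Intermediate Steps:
E = 8 (E = (2*(-4))*(-1) = -8*(-1) = 8)
E*(-211 + 200) = 8*(-211 + 200) = 8*(-11) = -88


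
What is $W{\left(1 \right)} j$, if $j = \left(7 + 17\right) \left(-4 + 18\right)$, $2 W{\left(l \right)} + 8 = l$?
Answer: $-1176$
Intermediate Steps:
$W{\left(l \right)} = -4 + \frac{l}{2}$
$j = 336$ ($j = 24 \cdot 14 = 336$)
$W{\left(1 \right)} j = \left(-4 + \frac{1}{2} \cdot 1\right) 336 = \left(-4 + \frac{1}{2}\right) 336 = \left(- \frac{7}{2}\right) 336 = -1176$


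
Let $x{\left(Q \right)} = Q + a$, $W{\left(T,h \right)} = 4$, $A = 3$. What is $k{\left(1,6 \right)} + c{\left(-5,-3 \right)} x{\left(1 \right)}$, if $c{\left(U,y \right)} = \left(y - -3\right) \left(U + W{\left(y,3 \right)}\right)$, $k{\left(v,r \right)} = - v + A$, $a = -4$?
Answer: $2$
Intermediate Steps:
$k{\left(v,r \right)} = 3 - v$ ($k{\left(v,r \right)} = - v + 3 = 3 - v$)
$x{\left(Q \right)} = -4 + Q$ ($x{\left(Q \right)} = Q - 4 = -4 + Q$)
$c{\left(U,y \right)} = \left(3 + y\right) \left(4 + U\right)$ ($c{\left(U,y \right)} = \left(y - -3\right) \left(U + 4\right) = \left(y + 3\right) \left(4 + U\right) = \left(3 + y\right) \left(4 + U\right)$)
$k{\left(1,6 \right)} + c{\left(-5,-3 \right)} x{\left(1 \right)} = \left(3 - 1\right) + \left(12 + 3 \left(-5\right) + 4 \left(-3\right) - -15\right) \left(-4 + 1\right) = \left(3 - 1\right) + \left(12 - 15 - 12 + 15\right) \left(-3\right) = 2 + 0 \left(-3\right) = 2 + 0 = 2$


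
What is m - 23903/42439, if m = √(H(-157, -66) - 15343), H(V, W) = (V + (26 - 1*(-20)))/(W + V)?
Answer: -23903/42439 + I*√762967294/223 ≈ -0.56323 + 123.86*I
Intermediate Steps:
H(V, W) = (46 + V)/(V + W) (H(V, W) = (V + (26 + 20))/(V + W) = (V + 46)/(V + W) = (46 + V)/(V + W))
m = I*√762967294/223 (m = √((46 - 157)/(-157 - 66) - 15343) = √(-111/(-223) - 15343) = √(-1/223*(-111) - 15343) = √(111/223 - 15343) = √(-3421378/223) = I*√762967294/223 ≈ 123.86*I)
m - 23903/42439 = I*√762967294/223 - 23903/42439 = -23903/42439 + I*√762967294/223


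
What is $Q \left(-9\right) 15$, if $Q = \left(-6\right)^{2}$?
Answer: $-4860$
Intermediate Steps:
$Q = 36$
$Q \left(-9\right) 15 = 36 \left(-9\right) 15 = \left(-324\right) 15 = -4860$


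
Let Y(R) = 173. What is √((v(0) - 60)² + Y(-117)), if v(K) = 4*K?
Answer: 7*√77 ≈ 61.425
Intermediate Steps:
√((v(0) - 60)² + Y(-117)) = √((4*0 - 60)² + 173) = √((0 - 60)² + 173) = √((-60)² + 173) = √(3600 + 173) = √3773 = 7*√77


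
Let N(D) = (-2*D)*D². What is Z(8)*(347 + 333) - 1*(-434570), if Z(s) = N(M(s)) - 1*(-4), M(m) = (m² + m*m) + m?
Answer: -3420582870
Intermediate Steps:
M(m) = m + 2*m² (M(m) = (m² + m²) + m = 2*m² + m = m + 2*m²)
N(D) = -2*D³
Z(s) = 4 - 2*s³*(1 + 2*s)³ (Z(s) = -2*s³*(1 + 2*s)³ - 1*(-4) = -2*s³*(1 + 2*s)³ + 4 = 4 - 2*s³*(1 + 2*s)³)
Z(8)*(347 + 333) - 1*(-434570) = (4 - 2*8³*(1 + 2*8)³)*(347 + 333) - 1*(-434570) = (4 - 2*512*(1 + 16)³)*680 + 434570 = (4 - 2*512*17³)*680 + 434570 = (4 - 2*512*4913)*680 + 434570 = (4 - 5030912)*680 + 434570 = -5030908*680 + 434570 = -3421017440 + 434570 = -3420582870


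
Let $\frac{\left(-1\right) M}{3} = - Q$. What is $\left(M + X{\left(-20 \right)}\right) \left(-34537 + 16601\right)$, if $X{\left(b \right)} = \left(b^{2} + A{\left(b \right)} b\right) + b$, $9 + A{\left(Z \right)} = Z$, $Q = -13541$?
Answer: $711395568$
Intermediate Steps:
$A{\left(Z \right)} = -9 + Z$
$X{\left(b \right)} = b + b^{2} + b \left(-9 + b\right)$ ($X{\left(b \right)} = \left(b^{2} + \left(-9 + b\right) b\right) + b = \left(b^{2} + b \left(-9 + b\right)\right) + b = b + b^{2} + b \left(-9 + b\right)$)
$M = -40623$ ($M = - 3 \left(\left(-1\right) \left(-13541\right)\right) = \left(-3\right) 13541 = -40623$)
$\left(M + X{\left(-20 \right)}\right) \left(-34537 + 16601\right) = \left(-40623 + 2 \left(-20\right) \left(-4 - 20\right)\right) \left(-34537 + 16601\right) = \left(-40623 + 2 \left(-20\right) \left(-24\right)\right) \left(-17936\right) = \left(-40623 + 960\right) \left(-17936\right) = \left(-39663\right) \left(-17936\right) = 711395568$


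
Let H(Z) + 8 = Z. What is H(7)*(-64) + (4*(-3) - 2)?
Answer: 50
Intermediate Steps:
H(Z) = -8 + Z
H(7)*(-64) + (4*(-3) - 2) = (-8 + 7)*(-64) + (4*(-3) - 2) = -1*(-64) + (-12 - 2) = 64 - 14 = 50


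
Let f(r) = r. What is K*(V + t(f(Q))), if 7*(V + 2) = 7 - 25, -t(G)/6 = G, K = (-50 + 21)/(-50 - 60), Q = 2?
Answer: -1682/385 ≈ -4.3688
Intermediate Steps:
K = 29/110 (K = -29/(-110) = -29*(-1/110) = 29/110 ≈ 0.26364)
t(G) = -6*G
V = -32/7 (V = -2 + (7 - 25)/7 = -2 + (1/7)*(-18) = -2 - 18/7 = -32/7 ≈ -4.5714)
K*(V + t(f(Q))) = 29*(-32/7 - 6*2)/110 = 29*(-32/7 - 12)/110 = (29/110)*(-116/7) = -1682/385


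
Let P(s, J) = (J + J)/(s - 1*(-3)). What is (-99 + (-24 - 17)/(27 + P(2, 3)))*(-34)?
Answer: 481576/141 ≈ 3415.4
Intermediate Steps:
P(s, J) = 2*J/(3 + s) (P(s, J) = (2*J)/(s + 3) = (2*J)/(3 + s) = 2*J/(3 + s))
(-99 + (-24 - 17)/(27 + P(2, 3)))*(-34) = (-99 + (-24 - 17)/(27 + 2*3/(3 + 2)))*(-34) = (-99 - 41/(27 + 2*3/5))*(-34) = (-99 - 41/(27 + 2*3*(⅕)))*(-34) = (-99 - 41/(27 + 6/5))*(-34) = (-99 - 41/141/5)*(-34) = (-99 - 41*5/141)*(-34) = (-99 - 205/141)*(-34) = -14164/141*(-34) = 481576/141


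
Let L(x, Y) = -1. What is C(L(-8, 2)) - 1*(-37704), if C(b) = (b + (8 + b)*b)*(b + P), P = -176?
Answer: 39120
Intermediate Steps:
C(b) = (-176 + b)*(b + b*(8 + b)) (C(b) = (b + (8 + b)*b)*(b - 176) = (b + b*(8 + b))*(-176 + b) = (-176 + b)*(b + b*(8 + b)))
C(L(-8, 2)) - 1*(-37704) = -(-1584 + (-1)² - 167*(-1)) - 1*(-37704) = -(-1584 + 1 + 167) + 37704 = -1*(-1416) + 37704 = 1416 + 37704 = 39120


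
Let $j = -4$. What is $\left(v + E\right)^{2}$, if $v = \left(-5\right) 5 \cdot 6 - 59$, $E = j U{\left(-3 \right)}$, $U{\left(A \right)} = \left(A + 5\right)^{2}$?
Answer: $50625$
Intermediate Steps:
$U{\left(A \right)} = \left(5 + A\right)^{2}$
$E = -16$ ($E = - 4 \left(5 - 3\right)^{2} = - 4 \cdot 2^{2} = \left(-4\right) 4 = -16$)
$v = -209$ ($v = \left(-25\right) 6 - 59 = -150 - 59 = -209$)
$\left(v + E\right)^{2} = \left(-209 - 16\right)^{2} = \left(-225\right)^{2} = 50625$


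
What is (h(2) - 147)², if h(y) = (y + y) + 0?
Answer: 20449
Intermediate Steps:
h(y) = 2*y (h(y) = 2*y + 0 = 2*y)
(h(2) - 147)² = (2*2 - 147)² = (4 - 147)² = (-143)² = 20449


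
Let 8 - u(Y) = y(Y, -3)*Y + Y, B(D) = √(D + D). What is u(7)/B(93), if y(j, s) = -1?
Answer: 4*√186/93 ≈ 0.58659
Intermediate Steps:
B(D) = √2*√D (B(D) = √(2*D) = √2*√D)
u(Y) = 8 (u(Y) = 8 - (-Y + Y) = 8 - 1*0 = 8 + 0 = 8)
u(7)/B(93) = 8/((√2*√93)) = 8/(√186) = 8*(√186/186) = 4*√186/93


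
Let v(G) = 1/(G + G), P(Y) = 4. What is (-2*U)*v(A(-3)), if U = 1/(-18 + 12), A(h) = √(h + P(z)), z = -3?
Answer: ⅙ ≈ 0.16667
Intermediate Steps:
A(h) = √(4 + h) (A(h) = √(h + 4) = √(4 + h))
U = -⅙ (U = 1/(-6) = -⅙ ≈ -0.16667)
v(G) = 1/(2*G)
(-2*U)*v(A(-3)) = (-2*(-⅙))*(1/(2*(√(4 - 3)))) = (1/(2*(√1)))/3 = ((½)/1)/3 = ((½)*1)/3 = (⅓)*(½) = ⅙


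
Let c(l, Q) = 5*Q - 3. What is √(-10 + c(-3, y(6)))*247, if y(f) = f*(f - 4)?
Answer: 247*√47 ≈ 1693.3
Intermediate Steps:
y(f) = f*(-4 + f)
c(l, Q) = -3 + 5*Q
√(-10 + c(-3, y(6)))*247 = √(-10 + (-3 + 5*(6*(-4 + 6))))*247 = √(-10 + (-3 + 5*(6*2)))*247 = √(-10 + (-3 + 5*12))*247 = √(-10 + (-3 + 60))*247 = √(-10 + 57)*247 = √47*247 = 247*√47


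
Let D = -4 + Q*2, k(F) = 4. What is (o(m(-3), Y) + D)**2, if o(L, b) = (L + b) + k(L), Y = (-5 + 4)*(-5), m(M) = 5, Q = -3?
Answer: 16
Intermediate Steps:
Y = 5 (Y = -1*(-5) = 5)
D = -10 (D = -4 - 3*2 = -4 - 6 = -10)
o(L, b) = 4 + L + b (o(L, b) = (L + b) + 4 = 4 + L + b)
(o(m(-3), Y) + D)**2 = ((4 + 5 + 5) - 10)**2 = (14 - 10)**2 = 4**2 = 16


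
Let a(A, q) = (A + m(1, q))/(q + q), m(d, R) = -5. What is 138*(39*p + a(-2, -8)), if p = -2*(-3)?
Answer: 258819/8 ≈ 32352.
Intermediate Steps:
p = 6
a(A, q) = (-5 + A)/(2*q) (a(A, q) = (A - 5)/(q + q) = (-5 + A)/((2*q)) = (-5 + A)*(1/(2*q)) = (-5 + A)/(2*q))
138*(39*p + a(-2, -8)) = 138*(39*6 + (½)*(-5 - 2)/(-8)) = 138*(234 + (½)*(-⅛)*(-7)) = 138*(234 + 7/16) = 138*(3751/16) = 258819/8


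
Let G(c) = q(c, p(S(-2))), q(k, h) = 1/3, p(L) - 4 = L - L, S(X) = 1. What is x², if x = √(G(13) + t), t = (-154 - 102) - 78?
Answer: -1001/3 ≈ -333.67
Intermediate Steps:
p(L) = 4 (p(L) = 4 + (L - L) = 4 + 0 = 4)
q(k, h) = ⅓
G(c) = ⅓
t = -334 (t = -256 - 78 = -334)
x = I*√3003/3 (x = √(⅓ - 334) = √(-1001/3) = I*√3003/3 ≈ 18.267*I)
x² = (I*√3003/3)² = -1001/3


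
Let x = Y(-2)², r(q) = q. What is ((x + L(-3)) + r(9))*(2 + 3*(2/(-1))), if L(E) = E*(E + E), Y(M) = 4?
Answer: -172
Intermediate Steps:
L(E) = 2*E² (L(E) = E*(2*E) = 2*E²)
x = 16 (x = 4² = 16)
((x + L(-3)) + r(9))*(2 + 3*(2/(-1))) = ((16 + 2*(-3)²) + 9)*(2 + 3*(2/(-1))) = ((16 + 2*9) + 9)*(2 + 3*(2*(-1))) = ((16 + 18) + 9)*(2 + 3*(-2)) = (34 + 9)*(2 - 6) = 43*(-4) = -172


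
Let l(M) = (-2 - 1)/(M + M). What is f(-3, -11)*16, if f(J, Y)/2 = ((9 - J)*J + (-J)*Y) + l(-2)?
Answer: -2184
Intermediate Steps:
l(M) = -3/(2*M) (l(M) = -3*1/(2*M) = -3/(2*M))
f(J, Y) = 3/2 - 2*J*Y + 2*J*(9 - J) (f(J, Y) = 2*(((9 - J)*J + (-J)*Y) - 3/2/(-2)) = 2*((J*(9 - J) - J*Y) - 3/2*(-½)) = 2*((J*(9 - J) - J*Y) + ¾) = 2*(¾ + J*(9 - J) - J*Y) = 3/2 - 2*J*Y + 2*J*(9 - J))
f(-3, -11)*16 = (3/2 - 2*(-3)² + 18*(-3) - 2*(-3)*(-11))*16 = (3/2 - 2*9 - 54 - 66)*16 = (3/2 - 18 - 54 - 66)*16 = -273/2*16 = -2184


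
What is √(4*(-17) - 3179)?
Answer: I*√3247 ≈ 56.982*I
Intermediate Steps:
√(4*(-17) - 3179) = √(-68 - 3179) = √(-3247) = I*√3247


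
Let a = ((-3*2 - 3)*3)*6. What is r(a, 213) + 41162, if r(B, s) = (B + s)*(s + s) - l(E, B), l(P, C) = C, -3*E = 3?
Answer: 63050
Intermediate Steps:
E = -1 (E = -⅓*3 = -1)
a = -162 (a = ((-6 - 3)*3)*6 = -9*3*6 = -27*6 = -162)
r(B, s) = -B + 2*s*(B + s) (r(B, s) = (B + s)*(s + s) - B = (B + s)*(2*s) - B = 2*s*(B + s) - B = -B + 2*s*(B + s))
r(a, 213) + 41162 = (-1*(-162) + 2*213² + 2*(-162)*213) + 41162 = (162 + 2*45369 - 69012) + 41162 = (162 + 90738 - 69012) + 41162 = 21888 + 41162 = 63050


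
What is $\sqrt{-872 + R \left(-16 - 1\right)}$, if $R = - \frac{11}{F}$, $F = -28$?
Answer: $\frac{i \sqrt{172221}}{14} \approx 29.643 i$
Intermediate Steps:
$R = \frac{11}{28}$ ($R = - \frac{11}{-28} = \left(-11\right) \left(- \frac{1}{28}\right) = \frac{11}{28} \approx 0.39286$)
$\sqrt{-872 + R \left(-16 - 1\right)} = \sqrt{-872 + \frac{11 \left(-16 - 1\right)}{28}} = \sqrt{-872 + \frac{11}{28} \left(-17\right)} = \sqrt{-872 - \frac{187}{28}} = \sqrt{- \frac{24603}{28}} = \frac{i \sqrt{172221}}{14}$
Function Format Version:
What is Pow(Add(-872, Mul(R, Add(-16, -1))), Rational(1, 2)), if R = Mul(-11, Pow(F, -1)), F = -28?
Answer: Mul(Rational(1, 14), I, Pow(172221, Rational(1, 2))) ≈ Mul(29.643, I)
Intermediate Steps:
R = Rational(11, 28) (R = Mul(-11, Pow(-28, -1)) = Mul(-11, Rational(-1, 28)) = Rational(11, 28) ≈ 0.39286)
Pow(Add(-872, Mul(R, Add(-16, -1))), Rational(1, 2)) = Pow(Add(-872, Mul(Rational(11, 28), Add(-16, -1))), Rational(1, 2)) = Pow(Add(-872, Mul(Rational(11, 28), -17)), Rational(1, 2)) = Pow(Add(-872, Rational(-187, 28)), Rational(1, 2)) = Pow(Rational(-24603, 28), Rational(1, 2)) = Mul(Rational(1, 14), I, Pow(172221, Rational(1, 2)))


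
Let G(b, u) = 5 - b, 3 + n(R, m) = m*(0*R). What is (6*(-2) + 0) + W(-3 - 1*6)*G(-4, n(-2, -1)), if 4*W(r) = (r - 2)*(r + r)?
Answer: 867/2 ≈ 433.50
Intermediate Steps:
n(R, m) = -3 (n(R, m) = -3 + m*(0*R) = -3 + m*0 = -3 + 0 = -3)
W(r) = r*(-2 + r)/2 (W(r) = ((r - 2)*(r + r))/4 = ((-2 + r)*(2*r))/4 = (2*r*(-2 + r))/4 = r*(-2 + r)/2)
(6*(-2) + 0) + W(-3 - 1*6)*G(-4, n(-2, -1)) = (6*(-2) + 0) + ((-3 - 1*6)*(-2 + (-3 - 1*6))/2)*(5 - 1*(-4)) = (-12 + 0) + ((-3 - 6)*(-2 + (-3 - 6))/2)*(5 + 4) = -12 + ((½)*(-9)*(-2 - 9))*9 = -12 + ((½)*(-9)*(-11))*9 = -12 + (99/2)*9 = -12 + 891/2 = 867/2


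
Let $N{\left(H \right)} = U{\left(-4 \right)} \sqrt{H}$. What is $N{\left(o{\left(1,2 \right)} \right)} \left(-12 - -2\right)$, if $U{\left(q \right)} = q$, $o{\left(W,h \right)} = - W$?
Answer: $40 i \approx 40.0 i$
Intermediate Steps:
$N{\left(H \right)} = - 4 \sqrt{H}$
$N{\left(o{\left(1,2 \right)} \right)} \left(-12 - -2\right) = - 4 \sqrt{\left(-1\right) 1} \left(-12 - -2\right) = - 4 \sqrt{-1} \left(-12 + 2\right) = - 4 i \left(-10\right) = 40 i$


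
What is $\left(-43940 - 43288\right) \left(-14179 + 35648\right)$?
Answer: $-1872697932$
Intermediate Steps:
$\left(-43940 - 43288\right) \left(-14179 + 35648\right) = \left(-87228\right) 21469 = -1872697932$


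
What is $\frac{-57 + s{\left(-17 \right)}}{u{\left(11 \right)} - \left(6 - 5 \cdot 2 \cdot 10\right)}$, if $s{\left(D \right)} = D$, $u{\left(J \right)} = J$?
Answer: $- \frac{74}{105} \approx -0.70476$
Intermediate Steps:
$\frac{-57 + s{\left(-17 \right)}}{u{\left(11 \right)} - \left(6 - 5 \cdot 2 \cdot 10\right)} = \frac{-57 - 17}{11 - \left(6 - 5 \cdot 2 \cdot 10\right)} = - \frac{74}{11 + \left(-6 + 10 \cdot 10\right)} = - \frac{74}{11 + \left(-6 + 100\right)} = - \frac{74}{11 + 94} = - \frac{74}{105}$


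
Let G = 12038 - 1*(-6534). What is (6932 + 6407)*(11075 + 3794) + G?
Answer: 198356163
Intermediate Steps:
G = 18572 (G = 12038 + 6534 = 18572)
(6932 + 6407)*(11075 + 3794) + G = (6932 + 6407)*(11075 + 3794) + 18572 = 13339*14869 + 18572 = 198337591 + 18572 = 198356163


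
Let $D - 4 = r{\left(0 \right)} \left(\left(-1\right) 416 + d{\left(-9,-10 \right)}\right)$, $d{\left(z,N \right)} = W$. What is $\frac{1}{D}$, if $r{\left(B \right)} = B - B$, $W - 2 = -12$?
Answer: $\frac{1}{4} \approx 0.25$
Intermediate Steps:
$W = -10$ ($W = 2 - 12 = -10$)
$r{\left(B \right)} = 0$
$d{\left(z,N \right)} = -10$
$D = 4$ ($D = 4 + 0 \left(\left(-1\right) 416 - 10\right) = 4 + 0 \left(-416 - 10\right) = 4 + 0 \left(-426\right) = 4 + 0 = 4$)
$\frac{1}{D} = \frac{1}{4}$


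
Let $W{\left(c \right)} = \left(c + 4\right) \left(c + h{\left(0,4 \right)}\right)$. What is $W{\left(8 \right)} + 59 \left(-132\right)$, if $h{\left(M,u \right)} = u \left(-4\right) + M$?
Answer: $-7884$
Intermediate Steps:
$h{\left(M,u \right)} = M - 4 u$ ($h{\left(M,u \right)} = - 4 u + M = M - 4 u$)
$W{\left(c \right)} = \left(-16 + c\right) \left(4 + c\right)$ ($W{\left(c \right)} = \left(c + 4\right) \left(c + \left(0 - 16\right)\right) = \left(4 + c\right) \left(c + \left(0 - 16\right)\right) = \left(4 + c\right) \left(c - 16\right) = \left(4 + c\right) \left(-16 + c\right) = \left(-16 + c\right) \left(4 + c\right)$)
$W{\left(8 \right)} + 59 \left(-132\right) = \left(-64 + 8^{2} - 96\right) + 59 \left(-132\right) = \left(-64 + 64 - 96\right) - 7788 = -96 - 7788 = -7884$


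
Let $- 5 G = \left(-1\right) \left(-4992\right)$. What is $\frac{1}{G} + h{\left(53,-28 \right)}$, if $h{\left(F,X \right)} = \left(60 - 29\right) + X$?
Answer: $\frac{14971}{4992} \approx 2.999$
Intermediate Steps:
$h{\left(F,X \right)} = 31 + X$
$G = - \frac{4992}{5}$ ($G = - \frac{\left(-1\right) \left(-4992\right)}{5} = \left(- \frac{1}{5}\right) 4992 = - \frac{4992}{5} \approx -998.4$)
$\frac{1}{G} + h{\left(53,-28 \right)} = \frac{1}{- \frac{4992}{5}} + \left(31 - 28\right) = - \frac{5}{4992} + 3 = \frac{14971}{4992}$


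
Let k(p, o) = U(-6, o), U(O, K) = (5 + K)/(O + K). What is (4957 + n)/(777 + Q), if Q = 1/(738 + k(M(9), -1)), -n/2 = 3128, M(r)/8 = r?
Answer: -6705438/4010881 ≈ -1.6718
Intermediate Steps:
M(r) = 8*r
U(O, K) = (5 + K)/(K + O)
k(p, o) = (5 + o)/(-6 + o) (k(p, o) = (5 + o)/(o - 6) = (5 + o)/(-6 + o))
n = -6256 (n = -2*3128 = -6256)
Q = 7/5162 (Q = 1/(738 + (5 - 1)/(-6 - 1)) = 1/(738 + 4/(-7)) = 1/(738 - 1/7*4) = 1/(738 - 4/7) = 1/(5162/7) = 7/5162 ≈ 0.0013561)
(4957 + n)/(777 + Q) = (4957 - 6256)/(777 + 7/5162) = -1299/4010881/5162 = -1299*5162/4010881 = -6705438/4010881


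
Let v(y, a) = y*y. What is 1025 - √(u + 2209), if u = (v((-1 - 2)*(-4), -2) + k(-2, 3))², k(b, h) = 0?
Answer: 1025 - √22945 ≈ 873.52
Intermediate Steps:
v(y, a) = y²
u = 20736 (u = (((-1 - 2)*(-4))² + 0)² = ((-3*(-4))² + 0)² = (12² + 0)² = (144 + 0)² = 144² = 20736)
1025 - √(u + 2209) = 1025 - √(20736 + 2209) = 1025 - √22945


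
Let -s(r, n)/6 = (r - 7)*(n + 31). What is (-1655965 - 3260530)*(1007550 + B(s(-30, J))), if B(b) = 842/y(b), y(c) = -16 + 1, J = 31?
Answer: -14860015673992/3 ≈ -4.9533e+12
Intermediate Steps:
s(r, n) = -6*(-7 + r)*(31 + n) (s(r, n) = -6*(r - 7)*(n + 31) = -6*(-7 + r)*(31 + n))
y(c) = -15
B(b) = -842/15 (B(b) = 842/(-15) = 842*(-1/15) = -842/15)
(-1655965 - 3260530)*(1007550 + B(s(-30, J))) = (-1655965 - 3260530)*(1007550 - 842/15) = -4916495*15112408/15 = -14860015673992/3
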